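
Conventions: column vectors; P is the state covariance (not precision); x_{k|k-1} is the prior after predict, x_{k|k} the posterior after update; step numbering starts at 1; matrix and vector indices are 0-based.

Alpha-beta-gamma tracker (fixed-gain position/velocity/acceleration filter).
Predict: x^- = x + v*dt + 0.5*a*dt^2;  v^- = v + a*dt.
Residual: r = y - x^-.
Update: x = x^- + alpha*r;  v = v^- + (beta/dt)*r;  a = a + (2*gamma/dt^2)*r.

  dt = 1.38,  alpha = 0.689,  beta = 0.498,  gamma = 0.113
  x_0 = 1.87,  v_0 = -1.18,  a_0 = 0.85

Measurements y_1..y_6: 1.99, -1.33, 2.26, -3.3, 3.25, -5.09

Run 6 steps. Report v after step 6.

v_post = -1.5262

step 1: x_pred=1.0510  r=0.9390  x^+=1.6980  v^+=0.3319  a^+=0.9614
step 2: x_pred=3.0714  r=-4.4014  x^+=0.0388  v^+=0.0703  a^+=0.4391
step 3: x_pred=0.5540  r=1.7060  x^+=1.7294  v^+=1.2919  a^+=0.6416
step 4: x_pred=4.1232  r=-7.4232  x^+=-0.9914  v^+=-0.5015  a^+=-0.2394
step 5: x_pred=-1.9114  r=5.1614  x^+=1.6448  v^+=1.0308  a^+=0.3732
step 6: x_pred=3.4226  r=-8.5126  x^+=-2.4426  v^+=-1.5262  a^+=-0.6371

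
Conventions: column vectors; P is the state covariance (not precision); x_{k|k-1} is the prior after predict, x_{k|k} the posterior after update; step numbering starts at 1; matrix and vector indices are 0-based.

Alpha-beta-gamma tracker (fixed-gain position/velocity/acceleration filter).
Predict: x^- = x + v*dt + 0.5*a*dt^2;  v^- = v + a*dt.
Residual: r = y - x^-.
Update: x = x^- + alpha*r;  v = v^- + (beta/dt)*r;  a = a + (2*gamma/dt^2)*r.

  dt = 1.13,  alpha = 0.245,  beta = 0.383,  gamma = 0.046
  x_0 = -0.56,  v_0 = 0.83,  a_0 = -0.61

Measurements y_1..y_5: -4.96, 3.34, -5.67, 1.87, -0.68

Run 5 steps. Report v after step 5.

v_post = 0.9508

step 1: x_pred=-0.0116  r=-4.9484  x^+=-1.2239  v^+=-1.5365  a^+=-0.9665
step 2: x_pred=-3.5773  r=6.9173  x^+=-1.8825  v^+=-0.2842  a^+=-0.4681
step 3: x_pred=-2.5025  r=-3.1675  x^+=-3.2786  v^+=-1.8868  a^+=-0.6964
step 4: x_pred=-5.8552  r=7.7252  x^+=-3.9625  v^+=-0.0553  a^+=-0.1398
step 5: x_pred=-4.1142  r=3.4342  x^+=-3.2728  v^+=0.9508  a^+=0.1077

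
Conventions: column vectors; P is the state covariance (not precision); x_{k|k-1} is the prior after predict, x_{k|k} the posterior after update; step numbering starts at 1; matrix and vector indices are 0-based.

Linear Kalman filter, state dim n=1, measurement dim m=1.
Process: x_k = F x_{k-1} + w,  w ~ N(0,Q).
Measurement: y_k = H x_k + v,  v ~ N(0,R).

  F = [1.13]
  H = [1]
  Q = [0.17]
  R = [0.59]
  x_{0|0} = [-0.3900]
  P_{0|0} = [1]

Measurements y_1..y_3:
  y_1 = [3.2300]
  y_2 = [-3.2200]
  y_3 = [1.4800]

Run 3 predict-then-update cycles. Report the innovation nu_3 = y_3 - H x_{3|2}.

step 1: x^-=[-0.4407]  P^-=[1.4469]  S=[2.0369]  K=[0.7103]  nu=[3.6707]  x^+=[2.1668]  P^+=[0.4191]
step 2: x^-=[2.4484]  P^-=[0.7052]  S=[1.2952]  K=[0.5445]  nu=[-5.6684]  x^+=[-0.6378]  P^+=[0.3212]
step 3: x^-=[-0.7207]  P^-=[0.5802]  S=[1.1702]  K=[0.4958]  nu=[2.2007]  x^+=[0.3704]  P^+=[0.2925]

innov = [2.2007]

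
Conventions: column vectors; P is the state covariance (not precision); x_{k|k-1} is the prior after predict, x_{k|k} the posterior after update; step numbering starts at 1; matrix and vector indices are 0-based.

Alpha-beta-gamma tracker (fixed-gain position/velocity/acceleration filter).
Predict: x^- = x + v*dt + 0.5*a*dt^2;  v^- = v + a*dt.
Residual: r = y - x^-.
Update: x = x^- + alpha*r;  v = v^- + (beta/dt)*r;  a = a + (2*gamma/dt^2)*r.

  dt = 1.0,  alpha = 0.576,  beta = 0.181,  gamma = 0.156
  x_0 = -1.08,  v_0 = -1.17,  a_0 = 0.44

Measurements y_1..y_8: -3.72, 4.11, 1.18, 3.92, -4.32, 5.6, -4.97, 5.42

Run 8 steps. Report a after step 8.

a_post = -1.7070

step 1: x_pred=-2.0300  r=-1.6900  x^+=-3.0034  v^+=-1.0359  a^+=-0.0873
step 2: x_pred=-4.0830  r=8.1930  x^+=0.6362  v^+=0.3598  a^+=2.4689
step 3: x_pred=2.2304  r=-1.0504  x^+=1.6254  v^+=2.6386  a^+=2.1412
step 4: x_pred=5.3345  r=-1.4145  x^+=4.5198  v^+=4.5237  a^+=1.6999
step 5: x_pred=9.8934  r=-14.2134  x^+=1.7065  v^+=3.6510  a^+=-2.7347
step 6: x_pred=3.9901  r=1.6099  x^+=4.9174  v^+=1.2076  a^+=-2.2324
step 7: x_pred=5.0088  r=-9.9788  x^+=-0.7390  v^+=-2.8310  a^+=-5.3458
step 8: x_pred=-6.2429  r=11.6629  x^+=0.4749  v^+=-6.0658  a^+=-1.7070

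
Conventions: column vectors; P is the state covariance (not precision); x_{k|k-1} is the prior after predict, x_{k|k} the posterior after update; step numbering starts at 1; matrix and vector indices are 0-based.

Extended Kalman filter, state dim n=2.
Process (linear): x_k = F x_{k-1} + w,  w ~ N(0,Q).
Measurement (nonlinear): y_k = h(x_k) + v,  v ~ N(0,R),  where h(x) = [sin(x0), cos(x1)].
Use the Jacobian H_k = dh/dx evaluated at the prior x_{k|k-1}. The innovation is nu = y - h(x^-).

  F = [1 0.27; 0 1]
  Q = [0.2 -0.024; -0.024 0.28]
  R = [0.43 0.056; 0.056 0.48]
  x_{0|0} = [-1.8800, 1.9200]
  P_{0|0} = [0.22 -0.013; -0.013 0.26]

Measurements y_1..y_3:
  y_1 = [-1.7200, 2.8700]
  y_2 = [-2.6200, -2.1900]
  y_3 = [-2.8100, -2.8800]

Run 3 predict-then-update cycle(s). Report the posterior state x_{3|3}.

step 1: x^-=[-1.3616, 1.9200]  P^-=[0.4319 0.0332; 0.0332 0.5400]  H_jac=[0.2077 0.0000; 0.0000 -0.9396]  S=[0.4486 0.0495; 0.0495 0.9568]  K=[0.2047 -0.0432; 0.0743 -0.5342]  nu=[-0.7418, 3.2121]  x^+=[-1.6522, 0.1490]  P^+=[0.4122 0.0099; 0.0099 0.2684]
step 2: x^-=[-1.6120, 0.1490]  P^-=[0.6371 0.0583; 0.0583 0.5484]  H_jac=[-0.0412 0.0000; 0.0000 -0.1485]  S=[0.4311 0.0564; 0.0564 0.4921]  K=[-0.0595 -0.0108; 0.0163 -0.1673]  nu=[-1.6208, -3.1789]  x^+=[-1.4813, 0.6545]  P^+=[0.6355 0.0573; 0.0573 0.5349]
step 3: x^-=[-1.3046, 0.6545]  P^-=[0.9054 0.1777; 0.1777 0.8149]  H_jac=[0.2631 0.0000; 0.0000 -0.6088]  S=[0.4927 0.0275; 0.0275 0.7820]  K=[0.4922 -0.1557; 0.1306 -0.6390]  nu=[-1.8452, -3.6733]  x^+=[-1.6408, 2.7606]  P^+=[0.7713 0.0775; 0.0775 0.4918]

x_post = [-1.6408, 2.7606]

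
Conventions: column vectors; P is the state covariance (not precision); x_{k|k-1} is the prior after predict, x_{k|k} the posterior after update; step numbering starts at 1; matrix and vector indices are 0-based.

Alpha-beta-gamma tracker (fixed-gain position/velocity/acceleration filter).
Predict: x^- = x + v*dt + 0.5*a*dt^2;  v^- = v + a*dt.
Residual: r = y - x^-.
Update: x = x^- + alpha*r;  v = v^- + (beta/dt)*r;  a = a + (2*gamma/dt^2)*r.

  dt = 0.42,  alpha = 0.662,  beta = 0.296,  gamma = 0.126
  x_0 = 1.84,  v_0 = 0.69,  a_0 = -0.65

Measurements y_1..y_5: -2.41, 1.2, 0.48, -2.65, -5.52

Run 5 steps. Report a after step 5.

step 1: x_pred=2.0725  r=-4.4825  x^+=-0.8949  v^+=-2.7421  a^+=-7.0535
step 2: x_pred=-2.6687  r=3.8687  x^+=-0.1076  v^+=-2.9780  a^+=-1.5268
step 3: x_pred=-1.4931  r=1.9731  x^+=-0.1869  v^+=-2.2287  a^+=1.2919
step 4: x_pred=-1.0090  r=-1.6410  x^+=-2.0954  v^+=-2.8427  a^+=-1.0524
step 5: x_pred=-3.3821  r=-2.1379  x^+=-4.7974  v^+=-4.7914  a^+=-4.1065

a_post = -4.1065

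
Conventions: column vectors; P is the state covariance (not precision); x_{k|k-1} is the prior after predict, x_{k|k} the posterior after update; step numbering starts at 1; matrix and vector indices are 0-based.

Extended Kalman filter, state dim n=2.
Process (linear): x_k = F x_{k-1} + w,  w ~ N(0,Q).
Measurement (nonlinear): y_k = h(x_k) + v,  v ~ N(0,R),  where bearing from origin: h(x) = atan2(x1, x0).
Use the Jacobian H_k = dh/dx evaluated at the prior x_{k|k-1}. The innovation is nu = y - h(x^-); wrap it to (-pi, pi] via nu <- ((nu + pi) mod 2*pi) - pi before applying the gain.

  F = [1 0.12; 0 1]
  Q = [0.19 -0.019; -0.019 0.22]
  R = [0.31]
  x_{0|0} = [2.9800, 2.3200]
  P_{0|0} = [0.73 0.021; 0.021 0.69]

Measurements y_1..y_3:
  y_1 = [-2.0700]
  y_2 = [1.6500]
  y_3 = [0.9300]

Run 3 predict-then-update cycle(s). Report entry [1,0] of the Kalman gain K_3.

step 1: x^-=[3.2584, 2.3200]  P^-=[0.9350 0.0848; 0.0848 0.9100]  H_jac=[-0.1450 0.2037]  S=[0.3624]  K=[-0.3265; 0.4775]  nu=[-2.6887]  x^+=[4.1362, 1.0362]  P^+=[0.8964 0.1413; 0.1413 0.8274]
step 2: x^-=[4.2605, 1.0362]  P^-=[1.1322 0.2216; 0.2216 1.0474]  H_jac=[-0.0539 0.2216]  S=[0.3594]  K=[-0.0332; 0.6125]  nu=[1.4114]  x^+=[4.2137, 1.9008]  P^+=[1.1318 0.2289; 0.2289 0.9125]
step 3: x^-=[4.4418, 1.9008]  P^-=[1.3899 0.3194; 0.3194 1.1325]  H_jac=[-0.0814 0.1903]  S=[0.3503]  K=[-0.1496; 0.5409]  nu=[0.5257]  x^+=[4.3632, 2.1851]  P^+=[1.3820 0.3477; 0.3477 1.0300]

K[1,0] = 0.5409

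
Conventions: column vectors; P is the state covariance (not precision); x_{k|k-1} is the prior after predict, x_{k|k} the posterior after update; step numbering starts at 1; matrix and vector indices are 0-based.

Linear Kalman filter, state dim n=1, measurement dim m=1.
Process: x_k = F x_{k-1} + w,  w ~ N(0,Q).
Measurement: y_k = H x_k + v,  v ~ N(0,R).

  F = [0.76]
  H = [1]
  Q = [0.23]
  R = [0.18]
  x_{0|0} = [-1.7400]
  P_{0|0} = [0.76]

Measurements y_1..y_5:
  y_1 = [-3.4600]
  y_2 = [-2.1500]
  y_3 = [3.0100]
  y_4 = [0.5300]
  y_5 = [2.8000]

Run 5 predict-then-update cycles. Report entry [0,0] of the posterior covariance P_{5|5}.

step 1: x^-=[-1.3224]  P^-=[0.6690]  S=[0.8490]  K=[0.7880]  nu=[-2.1376]  x^+=[-3.0068]  P^+=[0.1418]
step 2: x^-=[-2.2852]  P^-=[0.3119]  S=[0.4919]  K=[0.6341]  nu=[0.1352]  x^+=[-2.1995]  P^+=[0.1141]
step 3: x^-=[-1.6716]  P^-=[0.2959]  S=[0.4759]  K=[0.6218]  nu=[4.6816]  x^+=[1.2394]  P^+=[0.1119]
step 4: x^-=[0.9419]  P^-=[0.2946]  S=[0.4746]  K=[0.6208]  nu=[-0.4119]  x^+=[0.6862]  P^+=[0.1117]
step 5: x^-=[0.5215]  P^-=[0.2945]  S=[0.4745]  K=[0.6207]  nu=[2.2785]  x^+=[1.9357]  P^+=[0.1117]

P_post[0,0] = 0.1117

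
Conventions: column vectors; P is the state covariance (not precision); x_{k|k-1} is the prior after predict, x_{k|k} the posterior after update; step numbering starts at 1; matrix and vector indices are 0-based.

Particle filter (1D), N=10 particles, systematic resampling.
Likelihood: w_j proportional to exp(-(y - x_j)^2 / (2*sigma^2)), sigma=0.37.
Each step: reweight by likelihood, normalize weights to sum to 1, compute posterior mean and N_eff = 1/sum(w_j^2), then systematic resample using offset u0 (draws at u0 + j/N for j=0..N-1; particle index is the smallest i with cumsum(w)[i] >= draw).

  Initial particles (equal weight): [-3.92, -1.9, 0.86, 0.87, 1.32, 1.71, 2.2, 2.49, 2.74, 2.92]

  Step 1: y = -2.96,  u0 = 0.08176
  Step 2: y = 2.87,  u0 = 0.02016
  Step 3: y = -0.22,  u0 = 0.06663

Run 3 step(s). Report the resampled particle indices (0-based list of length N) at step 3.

step 1: w=[0.6765, 0.3235, 0.0000, 0.0000, 0.0000, 0.0000, 0.0000, 0.0000, 0.0000, 0.0000]  mean=-3.2665  Neff=1.7784  idx=[0, 0, 0, 0, 0, 0, 1, 1, 1, 1]
step 2: w=[0.0000, 0.0000, 0.0000, 0.0000, 0.0000, 0.0000, 0.2500, 0.2500, 0.2500, 0.2500]  mean=-1.9000  Neff=4.0000  idx=[6, 6, 6, 7, 7, 8, 8, 8, 9, 9]
step 3: w=[0.1000, 0.1000, 0.1000, 0.1000, 0.1000, 0.1000, 0.1000, 0.1000, 0.1000, 0.1000]  mean=-1.9000  Neff=10.0000  idx=[0, 1, 2, 3, 4, 5, 6, 7, 8, 9]

resampled_idx = [0, 1, 2, 3, 4, 5, 6, 7, 8, 9]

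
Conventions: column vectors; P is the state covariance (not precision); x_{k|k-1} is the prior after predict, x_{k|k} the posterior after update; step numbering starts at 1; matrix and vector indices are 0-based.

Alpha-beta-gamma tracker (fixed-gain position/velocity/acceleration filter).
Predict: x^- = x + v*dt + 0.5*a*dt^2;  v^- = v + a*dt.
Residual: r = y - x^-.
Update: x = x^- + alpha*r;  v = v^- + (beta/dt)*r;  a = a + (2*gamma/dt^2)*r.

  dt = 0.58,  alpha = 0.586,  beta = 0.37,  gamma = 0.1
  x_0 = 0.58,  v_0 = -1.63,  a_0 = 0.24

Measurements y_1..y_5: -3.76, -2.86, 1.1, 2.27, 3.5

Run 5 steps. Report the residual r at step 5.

step 1: x_pred=-0.3250  r=-3.4350  x^+=-2.3379  v^+=-3.6821  a^+=-1.8022
step 2: x_pred=-4.7767  r=1.9167  x^+=-3.6535  v^+=-3.5047  a^+=-0.6627
step 3: x_pred=-5.7977  r=6.8977  x^+=-1.7556  v^+=0.5112  a^+=3.4382
step 4: x_pred=-0.8808  r=3.1508  x^+=0.9656  v^+=4.5154  a^+=5.3114
step 5: x_pred=4.4779  r=-0.9779  x^+=3.9048  v^+=6.9722  a^+=4.7301

resid = -0.9779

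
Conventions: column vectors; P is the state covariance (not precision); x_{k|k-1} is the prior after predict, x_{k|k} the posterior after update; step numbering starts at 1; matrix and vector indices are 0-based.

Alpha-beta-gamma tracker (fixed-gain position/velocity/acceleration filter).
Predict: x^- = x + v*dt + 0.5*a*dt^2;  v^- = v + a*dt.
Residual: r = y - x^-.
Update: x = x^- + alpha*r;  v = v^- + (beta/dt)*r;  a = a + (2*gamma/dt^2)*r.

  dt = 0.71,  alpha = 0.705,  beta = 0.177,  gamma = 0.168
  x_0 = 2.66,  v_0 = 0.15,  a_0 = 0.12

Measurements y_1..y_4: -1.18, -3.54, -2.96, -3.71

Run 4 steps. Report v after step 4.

step 1: x_pred=2.7967  r=-3.9767  x^+=-0.0069  v^+=-0.7562  a^+=-2.5306
step 2: x_pred=-1.1816  r=-2.3584  x^+=-2.8443  v^+=-3.1409  a^+=-4.1026
step 3: x_pred=-6.1084  r=3.1484  x^+=-3.8888  v^+=-5.2688  a^+=-2.0041
step 4: x_pred=-8.1348  r=4.4248  x^+=-5.0153  v^+=-5.5887  a^+=0.9452

v_post = -5.5887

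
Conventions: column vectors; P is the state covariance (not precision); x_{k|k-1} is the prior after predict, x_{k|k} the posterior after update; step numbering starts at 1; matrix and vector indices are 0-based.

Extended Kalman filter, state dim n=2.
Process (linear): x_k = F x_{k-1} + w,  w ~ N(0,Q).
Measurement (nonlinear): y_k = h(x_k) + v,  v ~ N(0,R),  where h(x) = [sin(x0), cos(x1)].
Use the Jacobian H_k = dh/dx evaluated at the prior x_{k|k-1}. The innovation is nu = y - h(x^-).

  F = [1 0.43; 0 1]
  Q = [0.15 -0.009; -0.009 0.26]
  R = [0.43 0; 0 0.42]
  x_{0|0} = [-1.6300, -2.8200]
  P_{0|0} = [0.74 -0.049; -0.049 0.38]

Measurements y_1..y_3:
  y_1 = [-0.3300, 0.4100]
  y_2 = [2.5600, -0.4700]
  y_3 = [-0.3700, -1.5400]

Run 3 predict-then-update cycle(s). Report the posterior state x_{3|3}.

step 1: x^-=[-2.8426, -2.8200]  P^-=[0.9181 0.1054; 0.1054 0.6400]  H_jac=[-0.9556 0.0000; 0.0000 0.3161]  S=[1.2685 -0.0318; -0.0318 0.4839]  K=[-0.6911 0.0234; -0.0690 0.4135]  nu=[-0.0354, 1.3587]  x^+=[-2.7863, -2.2558]  P^+=[0.3110 0.0311; 0.0311 0.5494]
step 2: x^-=[-3.7563, -2.2558]  P^-=[0.5893 0.2583; 0.2583 0.8094]  H_jac=[-0.8169 0.0000; 0.0000 0.7744]  S=[0.8233 -0.1634; -0.1634 0.9054]  K=[-0.5610 0.1197; -0.1233 0.6700]  nu=[1.9833, 0.1626]  x^+=[-4.8494, -2.3913]  P^+=[0.2953 0.0649; 0.0649 0.3634]
step 3: x^-=[-5.8777, -2.3913]  P^-=[0.5683 0.2122; 0.2122 0.6234]  H_jac=[0.9189 0.0000; 0.0000 0.6818]  S=[0.9099 0.1329; 0.1329 0.7098]  K=[0.5595 0.0990; 0.1304 0.5744]  nu=[-0.7645, -0.8085]  x^+=[-6.3855, -2.9554]  P^+=[0.2618 0.0610; 0.0610 0.3538]

x_post = [-6.3855, -2.9554]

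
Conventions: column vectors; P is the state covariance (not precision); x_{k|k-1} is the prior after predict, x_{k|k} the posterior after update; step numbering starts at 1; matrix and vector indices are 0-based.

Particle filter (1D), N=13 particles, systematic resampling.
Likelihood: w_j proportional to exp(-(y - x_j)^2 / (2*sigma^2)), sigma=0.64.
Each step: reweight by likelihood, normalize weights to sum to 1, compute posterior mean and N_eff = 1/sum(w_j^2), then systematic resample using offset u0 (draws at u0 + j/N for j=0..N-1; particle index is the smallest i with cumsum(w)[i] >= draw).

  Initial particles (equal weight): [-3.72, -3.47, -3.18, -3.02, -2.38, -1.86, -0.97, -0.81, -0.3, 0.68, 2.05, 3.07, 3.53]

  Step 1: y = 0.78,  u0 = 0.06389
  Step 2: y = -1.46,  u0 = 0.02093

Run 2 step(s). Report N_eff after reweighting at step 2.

step 1: w=[0.0000, 0.0000, 0.0000, 0.0000, 0.0000, 0.0001, 0.0165, 0.0317, 0.1672, 0.6862, 0.0970, 0.0012, 0.0001]  mean=0.5770  Neff=1.9628  idx=[8, 8, 9, 9, 9, 9, 9, 9, 9, 9, 9, 10, 10]
step 2: w=[0.4600, 0.4600, 0.0089, 0.0089, 0.0089, 0.0089, 0.0089, 0.0089, 0.0089, 0.0089, 0.0089, 0.0000, 0.0000]  mean=-0.2217  Neff=2.3585  idx=[0, 0, 0, 0, 0, 0, 1, 1, 1, 1, 1, 1, 4]

N_eff = 2.3585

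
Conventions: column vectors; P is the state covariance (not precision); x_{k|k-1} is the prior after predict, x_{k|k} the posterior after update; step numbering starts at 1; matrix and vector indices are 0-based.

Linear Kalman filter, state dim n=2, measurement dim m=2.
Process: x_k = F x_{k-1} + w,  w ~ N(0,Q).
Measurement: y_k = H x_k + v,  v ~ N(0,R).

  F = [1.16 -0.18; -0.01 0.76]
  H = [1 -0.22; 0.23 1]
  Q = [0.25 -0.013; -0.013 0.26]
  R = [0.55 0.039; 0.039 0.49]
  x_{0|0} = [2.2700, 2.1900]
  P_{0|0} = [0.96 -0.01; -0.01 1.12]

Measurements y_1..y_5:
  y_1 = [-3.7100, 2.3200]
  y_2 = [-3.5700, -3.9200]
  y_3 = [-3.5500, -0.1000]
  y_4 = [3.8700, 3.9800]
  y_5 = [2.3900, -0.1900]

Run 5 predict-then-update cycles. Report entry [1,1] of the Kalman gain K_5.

K[1,1] = 0.4255

step 1: x^-=[2.2390, 1.6417]  P^-=[1.5822 -0.1862; -0.1862 0.9072]  S=[2.2581 0.0266; 0.0266 1.3952]  K=[0.7175 0.1137; -0.1782 0.6229]  nu=[-5.5878, 0.1633]  x^+=[-1.7517, 2.7390]  P^+=[0.3974 -0.0077; -0.0077 0.3000]
step 2: x^-=[-2.5250, 2.0992]  P^-=[0.7976 -0.0654; -0.0654 0.4335]  S=[1.3974 0.0650; 0.0650 0.9355]  K=[0.5771 0.0861; -0.1363 0.4567]  nu=[-0.5832, -5.4384]  x^+=[-3.3296, -0.3050]  P^+=[0.3189 -0.0087; -0.0087 0.2205]
step 3: x^-=[-3.8075, -0.1985]  P^-=[0.6898 -0.0545; -0.0545 0.3875]  S=[1.2825 0.0607; 0.0607 0.8889]  K=[0.5434 0.0801; -0.1293 0.4306]  nu=[0.2138, 0.9743]  x^+=[-3.6133, 0.1934]  P^+=[0.3001 -0.0086; -0.0086 0.2079]
step 4: x^-=[-4.2262, 0.1831]  P^-=[0.6641 -0.0525; -0.0525 0.3803]  S=[1.2557 0.0582; 0.0582 0.8812]  K=[0.5345 0.0784; -0.1282 0.4263]  nu=[8.1365, 4.7689]  x^+=[0.4966, 1.1727]  P^+=[0.2951 -0.0086; -0.0086 0.2059]
step 5: x^-=[0.3650, 0.8863]  P^-=[0.6574 -0.0522; -0.0522 0.3791]  S=[1.2487 0.0573; 0.0573 0.8798]  K=[0.5321 0.0779; -0.1281 0.4255]  nu=[2.2200, -1.1603]  x^+=[1.4558, 0.1082]  P^+=[0.2938 -0.0086; -0.0086 0.2055]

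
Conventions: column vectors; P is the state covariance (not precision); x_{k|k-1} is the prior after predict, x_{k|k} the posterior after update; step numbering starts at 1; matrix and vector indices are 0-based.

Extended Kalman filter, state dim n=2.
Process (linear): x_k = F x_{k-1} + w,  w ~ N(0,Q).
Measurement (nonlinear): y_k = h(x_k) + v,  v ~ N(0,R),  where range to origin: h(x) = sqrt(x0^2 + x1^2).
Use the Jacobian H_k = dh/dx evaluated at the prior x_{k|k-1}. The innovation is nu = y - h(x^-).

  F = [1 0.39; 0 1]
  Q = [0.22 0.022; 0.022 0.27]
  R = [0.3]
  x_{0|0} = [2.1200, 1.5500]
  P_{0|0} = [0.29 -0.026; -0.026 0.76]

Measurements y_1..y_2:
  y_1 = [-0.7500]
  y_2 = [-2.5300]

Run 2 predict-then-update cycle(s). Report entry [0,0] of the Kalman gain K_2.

K[0,0] = 0.0656

step 1: x^-=[2.7245, 1.5500]  P^-=[0.6053 0.2924; 0.2924 1.0300]  H_jac=[0.8692 0.4945]  S=[1.2605]  K=[0.5321; 0.6057]  nu=[-3.8845]  x^+=[0.6575, -0.8028]  P^+=[0.2484 -0.1138; -0.1138 0.5676]
step 2: x^-=[0.3444, -0.8028]  P^-=[0.4660 0.1295; 0.1295 0.8376]  H_jac=[0.3943 -0.9190]  S=[0.9860]  K=[0.0656; -0.7289]  nu=[-3.4036]  x^+=[0.1211, 1.6781]  P^+=[0.4617 0.1767; 0.1767 0.3137]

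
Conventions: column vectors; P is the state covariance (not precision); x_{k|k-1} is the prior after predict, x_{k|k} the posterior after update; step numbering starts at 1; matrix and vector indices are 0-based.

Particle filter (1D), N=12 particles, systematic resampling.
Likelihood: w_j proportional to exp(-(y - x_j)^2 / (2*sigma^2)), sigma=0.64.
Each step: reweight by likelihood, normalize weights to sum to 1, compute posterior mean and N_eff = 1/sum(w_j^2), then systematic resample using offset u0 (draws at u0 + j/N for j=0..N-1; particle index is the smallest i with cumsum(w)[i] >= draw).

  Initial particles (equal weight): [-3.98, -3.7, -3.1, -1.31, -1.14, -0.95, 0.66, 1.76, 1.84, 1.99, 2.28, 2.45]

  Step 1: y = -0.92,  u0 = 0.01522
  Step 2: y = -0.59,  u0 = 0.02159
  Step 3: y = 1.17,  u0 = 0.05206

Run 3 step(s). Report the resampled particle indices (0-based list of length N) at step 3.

step 1: w=[0.0000, 0.0000, 0.0011, 0.2942, 0.3339, 0.3538, 0.0168, 0.0001, 0.0000, 0.0000, 0.0000, 0.0000]  mean=-1.0944  Neff=3.0907  idx=[3, 3, 3, 3, 4, 4, 4, 4, 5, 5, 5, 5]
step 2: w=[0.0640, 0.0640, 0.0640, 0.0640, 0.0832, 0.0832, 0.0832, 0.0832, 0.1028, 0.1028, 0.1028, 0.1028]  mean=-1.1054  Neff=11.5806  idx=[0, 1, 2, 4, 5, 6, 7, 8, 8, 9, 10, 11]
step 3: w=[0.0194, 0.0194, 0.0194, 0.0524, 0.0524, 0.0524, 0.0524, 0.1464, 0.1464, 0.1464, 0.1464, 0.1464]  mean=-1.0108  Neff=8.3801  idx=[2, 4, 6, 7, 7, 8, 8, 9, 10, 10, 11, 11]

resampled_idx = [2, 4, 6, 7, 7, 8, 8, 9, 10, 10, 11, 11]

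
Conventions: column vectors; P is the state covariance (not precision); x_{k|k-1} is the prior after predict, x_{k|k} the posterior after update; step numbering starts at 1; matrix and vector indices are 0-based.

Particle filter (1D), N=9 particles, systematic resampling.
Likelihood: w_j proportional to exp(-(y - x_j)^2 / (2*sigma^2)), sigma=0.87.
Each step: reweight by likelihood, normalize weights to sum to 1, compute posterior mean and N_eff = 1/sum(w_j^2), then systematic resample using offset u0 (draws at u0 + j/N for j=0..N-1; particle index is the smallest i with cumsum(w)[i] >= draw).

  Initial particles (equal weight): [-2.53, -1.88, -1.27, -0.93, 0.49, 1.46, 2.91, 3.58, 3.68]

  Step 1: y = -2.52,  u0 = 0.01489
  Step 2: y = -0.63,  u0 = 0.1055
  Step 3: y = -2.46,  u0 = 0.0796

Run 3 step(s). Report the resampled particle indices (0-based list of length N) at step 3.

resampled_idx = [0, 1, 1, 2, 3, 4, 5, 7, 8]

step 1: w=[0.4329, 0.3303, 0.1542, 0.0815, 0.0011, 0.0000, 0.0000, 0.0000, 0.0000]  mean=-1.9873  Neff=3.0589  idx=[0, 0, 0, 0, 1, 1, 1, 2, 2]
step 2: w=[0.0311, 0.0311, 0.0311, 0.0311, 0.1202, 0.1202, 0.1202, 0.2575, 0.2575]  mean=-1.6467  Neff=5.5609  idx=[3, 4, 5, 6, 7, 7, 8, 8, 8]
step 3: w=[0.1859, 0.1494, 0.1494, 0.1494, 0.0732, 0.0732, 0.0732, 0.0732, 0.0732]  mean=-1.7776  Neff=7.7951  idx=[0, 1, 1, 2, 3, 4, 5, 7, 8]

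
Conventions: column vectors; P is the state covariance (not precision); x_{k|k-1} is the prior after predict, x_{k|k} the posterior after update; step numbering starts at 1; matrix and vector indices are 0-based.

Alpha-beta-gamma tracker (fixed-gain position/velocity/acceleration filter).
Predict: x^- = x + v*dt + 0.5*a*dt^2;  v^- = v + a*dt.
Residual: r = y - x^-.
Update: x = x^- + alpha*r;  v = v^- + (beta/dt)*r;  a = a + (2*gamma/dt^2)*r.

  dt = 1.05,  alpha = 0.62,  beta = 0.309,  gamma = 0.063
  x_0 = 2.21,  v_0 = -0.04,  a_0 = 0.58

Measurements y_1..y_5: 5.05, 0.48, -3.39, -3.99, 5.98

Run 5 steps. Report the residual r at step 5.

step 1: x_pred=2.4877  r=2.5623  x^+=4.0763  v^+=1.3230  a^+=0.8728
step 2: x_pred=5.9467  r=-5.4667  x^+=2.5573  v^+=0.6307  a^+=0.2481
step 3: x_pred=3.3564  r=-6.7464  x^+=-0.8264  v^+=-1.0941  a^+=-0.5229
step 4: x_pred=-2.2635  r=-1.7265  x^+=-3.3339  v^+=-2.1513  a^+=-0.7203
step 5: x_pred=-5.9899  r=11.9699  x^+=1.4315  v^+=0.6150  a^+=0.6477

resid = 11.9699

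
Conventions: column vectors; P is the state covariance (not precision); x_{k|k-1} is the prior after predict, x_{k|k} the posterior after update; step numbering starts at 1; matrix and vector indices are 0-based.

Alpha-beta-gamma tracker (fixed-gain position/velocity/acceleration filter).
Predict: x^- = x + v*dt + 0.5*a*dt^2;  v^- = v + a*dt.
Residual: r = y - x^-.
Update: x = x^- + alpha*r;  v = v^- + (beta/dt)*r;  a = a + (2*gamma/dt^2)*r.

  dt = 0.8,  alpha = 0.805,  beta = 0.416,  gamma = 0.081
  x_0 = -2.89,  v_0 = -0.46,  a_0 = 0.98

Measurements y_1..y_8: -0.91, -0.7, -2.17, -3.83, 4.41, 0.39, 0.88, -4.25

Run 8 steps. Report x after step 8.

x_post = -3.0958

step 1: x_pred=-2.9444  r=2.0344  x^+=-1.3067  v^+=1.3819  a^+=1.4950
step 2: x_pred=0.2772  r=-0.9772  x^+=-0.5094  v^+=2.0697  a^+=1.2476
step 3: x_pred=1.5456  r=-3.7156  x^+=-1.4455  v^+=1.1357  a^+=0.3071
step 4: x_pred=-0.4386  r=-3.3914  x^+=-3.1687  v^+=-0.3821  a^+=-0.5513
step 5: x_pred=-3.6508  r=8.0608  x^+=2.8381  v^+=3.3684  a^+=1.4891
step 6: x_pred=6.0094  r=-5.6194  x^+=1.4858  v^+=1.6376  a^+=0.0666
step 7: x_pred=2.8172  r=-1.9372  x^+=1.2578  v^+=0.6836  a^+=-0.4237
step 8: x_pred=1.6690  r=-5.9190  x^+=-3.0958  v^+=-2.7333  a^+=-1.9220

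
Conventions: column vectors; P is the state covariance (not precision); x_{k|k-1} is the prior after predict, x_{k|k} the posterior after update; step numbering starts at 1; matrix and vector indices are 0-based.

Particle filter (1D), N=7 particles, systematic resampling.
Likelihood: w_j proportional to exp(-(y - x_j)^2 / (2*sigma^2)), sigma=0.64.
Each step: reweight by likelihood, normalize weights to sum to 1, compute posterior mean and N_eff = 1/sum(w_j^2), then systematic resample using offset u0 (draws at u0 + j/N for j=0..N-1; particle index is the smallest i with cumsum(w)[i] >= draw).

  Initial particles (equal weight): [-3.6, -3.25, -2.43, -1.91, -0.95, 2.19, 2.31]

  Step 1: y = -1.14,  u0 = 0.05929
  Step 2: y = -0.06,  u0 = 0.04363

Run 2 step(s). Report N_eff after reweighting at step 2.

step 1: w=[0.0004, 0.0028, 0.0831, 0.3073, 0.6064, 0.0000, 0.0000]  mean=-1.3754  Neff=2.1318  idx=[2, 3, 3, 4, 4, 4, 4]
step 2: w=[0.0007, 0.0099, 0.0099, 0.2449, 0.2449, 0.2449, 0.2449]  mean=-0.9700  Neff=4.1652  idx=[3, 3, 4, 4, 5, 6, 6]

N_eff = 4.1652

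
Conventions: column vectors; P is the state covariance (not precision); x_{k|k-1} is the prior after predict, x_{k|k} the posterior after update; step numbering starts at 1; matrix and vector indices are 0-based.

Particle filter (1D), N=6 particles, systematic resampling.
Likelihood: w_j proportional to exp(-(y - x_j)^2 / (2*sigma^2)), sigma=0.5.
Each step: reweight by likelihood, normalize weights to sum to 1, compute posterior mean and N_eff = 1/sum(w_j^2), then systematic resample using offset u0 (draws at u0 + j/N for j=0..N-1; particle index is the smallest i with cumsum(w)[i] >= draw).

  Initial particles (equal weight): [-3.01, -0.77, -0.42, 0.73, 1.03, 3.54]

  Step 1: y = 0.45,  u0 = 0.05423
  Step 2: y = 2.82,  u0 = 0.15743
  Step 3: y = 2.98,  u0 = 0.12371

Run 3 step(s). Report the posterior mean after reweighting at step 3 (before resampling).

post_mean = 1.0300

step 1: w=[0.0000, 0.0311, 0.1345, 0.5225, 0.3119, 0.0000]  mean=0.6222  Neff=2.5686  idx=[2, 3, 3, 3, 4, 4]
step 2: w=[0.0000, 0.0425, 0.0425, 0.0425, 0.4362, 0.4362]  mean=0.9917  Neff=2.5908  idx=[4, 4, 4, 5, 5, 5]
step 3: w=[0.1667, 0.1667, 0.1667, 0.1667, 0.1667, 0.1667]  mean=1.0300  Neff=6.0000  idx=[0, 1, 2, 3, 4, 5]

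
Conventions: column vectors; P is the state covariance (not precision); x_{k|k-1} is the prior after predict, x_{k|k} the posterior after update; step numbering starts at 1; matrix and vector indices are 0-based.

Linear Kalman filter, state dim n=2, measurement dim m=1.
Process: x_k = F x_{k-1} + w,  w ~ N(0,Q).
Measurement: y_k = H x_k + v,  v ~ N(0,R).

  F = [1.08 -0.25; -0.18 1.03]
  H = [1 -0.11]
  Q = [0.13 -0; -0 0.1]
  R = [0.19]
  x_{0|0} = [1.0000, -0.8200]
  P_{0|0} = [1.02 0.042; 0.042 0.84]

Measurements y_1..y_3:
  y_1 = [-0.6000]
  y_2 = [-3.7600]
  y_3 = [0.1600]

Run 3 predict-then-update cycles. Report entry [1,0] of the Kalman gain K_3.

K[1,0] = -0.6175

step 1: x^-=[1.2850, -1.0246]  P^-=[1.3495 -0.3660; -0.3660 1.0086]  S=[1.6323]  K=[0.8515; -0.2922]  nu=[-1.9977]  x^+=[-0.4160, -0.4409]  P^+=[0.1662 0.0401; 0.0401 0.8693]
step 2: x^-=[-0.3390, -0.3793]  P^-=[0.3565 -0.2097; -0.2097 1.0127]  S=[0.6049]  K=[0.6275; -0.5309]  nu=[-3.4627]  x^+=[-2.5119, 1.4590]  P^+=[0.1183 -0.0082; -0.0082 0.8423]
step 3: x^-=[-3.0776, 1.9549]  P^-=[0.3251 -0.2494; -0.2494 1.0004]  S=[0.5821]  K=[0.6056; -0.6175]  nu=[3.4526]  x^+=[-0.9865, -0.1772]  P^+=[0.1116 -0.0317; -0.0317 0.7785]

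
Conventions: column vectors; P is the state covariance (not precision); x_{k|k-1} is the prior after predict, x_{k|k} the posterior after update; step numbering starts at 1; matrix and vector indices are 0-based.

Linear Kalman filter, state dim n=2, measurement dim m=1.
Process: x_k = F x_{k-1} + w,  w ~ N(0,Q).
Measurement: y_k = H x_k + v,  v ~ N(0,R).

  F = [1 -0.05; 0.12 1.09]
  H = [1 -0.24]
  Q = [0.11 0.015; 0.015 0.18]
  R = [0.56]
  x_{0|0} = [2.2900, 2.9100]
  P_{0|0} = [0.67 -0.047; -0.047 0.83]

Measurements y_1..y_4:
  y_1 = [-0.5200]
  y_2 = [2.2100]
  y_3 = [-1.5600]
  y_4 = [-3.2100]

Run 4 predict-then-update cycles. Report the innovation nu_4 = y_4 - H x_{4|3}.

innov = [-2.5649]

step 1: x^-=[2.1445, 3.4467]  P^-=[0.7868 -0.0008; -0.0008 1.1635]  S=[1.4142]  K=[0.5565; -0.1980]  nu=[-1.8373]  x^+=[1.1221, 3.8105]  P^+=[0.3488 0.1550; 0.1550 1.1080]
step 2: x^-=[0.9315, 4.2881]  P^-=[0.4461 0.1645; 0.1645 1.5420]  S=[1.0159]  K=[0.4002; -0.2023]  nu=[2.3076]  x^+=[1.8551, 3.8212]  P^+=[0.2834 0.2468; 0.2468 1.5004]
step 3: x^-=[1.6641, 4.3877]  P^-=[0.3724 0.2348; 0.2348 2.0313]  S=[0.9368]  K=[0.3374; -0.2698]  nu=[-2.1710]  x^+=[0.9315, 4.9735]  P^+=[0.2658 0.3201; 0.3201 1.9631]
step 4: x^-=[0.6828, 5.5329]  P^-=[0.3487 0.2868; 0.2868 2.5999]  S=[0.9208]  K=[0.3039; -0.3662]  nu=[-2.5649]  x^+=[-0.0967, 6.4721]  P^+=[0.2636 0.3893; 0.3893 2.4765]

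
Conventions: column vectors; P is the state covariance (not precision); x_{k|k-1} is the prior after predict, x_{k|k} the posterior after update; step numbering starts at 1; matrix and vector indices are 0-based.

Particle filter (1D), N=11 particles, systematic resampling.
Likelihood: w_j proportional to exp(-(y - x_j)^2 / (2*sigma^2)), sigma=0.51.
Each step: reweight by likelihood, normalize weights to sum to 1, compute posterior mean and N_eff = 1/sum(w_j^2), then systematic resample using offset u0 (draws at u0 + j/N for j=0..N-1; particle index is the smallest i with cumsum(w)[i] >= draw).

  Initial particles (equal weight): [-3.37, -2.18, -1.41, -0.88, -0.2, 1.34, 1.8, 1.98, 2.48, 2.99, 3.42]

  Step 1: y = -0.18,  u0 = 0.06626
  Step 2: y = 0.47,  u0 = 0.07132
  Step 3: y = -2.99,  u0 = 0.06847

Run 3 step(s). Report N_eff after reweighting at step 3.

N_eff = 11.0000

step 1: w=[0.0000, 0.0003, 0.0375, 0.2677, 0.6860, 0.0081, 0.0004, 0.0001, 0.0000, 0.0000, 0.0000]  mean=-0.4146  Neff=1.8391  idx=[3, 3, 3, 4, 4, 4, 4, 4, 4, 4, 4]
step 2: w=[0.0087, 0.0087, 0.0087, 0.1217, 0.1217, 0.1217, 0.1217, 0.1217, 0.1217, 0.1217, 0.1217]  mean=-0.2177  Neff=8.4176  idx=[3, 4, 4, 5, 6, 7, 7, 8, 9, 10, 10]
step 3: w=[0.0909, 0.0909, 0.0909, 0.0909, 0.0909, 0.0909, 0.0909, 0.0909, 0.0909, 0.0909, 0.0909]  mean=-0.2000  Neff=11.0000  idx=[0, 1, 2, 3, 4, 5, 6, 7, 8, 9, 10]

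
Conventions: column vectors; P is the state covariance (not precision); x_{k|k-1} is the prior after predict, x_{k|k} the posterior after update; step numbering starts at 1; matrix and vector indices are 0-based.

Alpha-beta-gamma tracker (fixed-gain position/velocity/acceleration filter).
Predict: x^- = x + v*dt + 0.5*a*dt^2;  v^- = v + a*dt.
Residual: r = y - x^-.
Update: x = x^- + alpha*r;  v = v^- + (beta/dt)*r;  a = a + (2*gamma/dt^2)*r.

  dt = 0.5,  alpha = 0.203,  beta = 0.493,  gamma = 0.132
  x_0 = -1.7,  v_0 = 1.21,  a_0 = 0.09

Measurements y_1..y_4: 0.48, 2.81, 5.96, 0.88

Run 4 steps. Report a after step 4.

step 1: x_pred=-1.0837  r=1.5637  x^+=-0.7663  v^+=2.7969  a^+=1.7413
step 2: x_pred=0.8498  r=1.9602  x^+=1.2477  v^+=5.6003  a^+=3.8113
step 3: x_pred=4.5243  r=1.4357  x^+=4.8157  v^+=8.9216  a^+=5.3274
step 4: x_pred=9.9424  r=-9.0624  x^+=8.1028  v^+=2.6497  a^+=-4.2425

a_post = -4.2425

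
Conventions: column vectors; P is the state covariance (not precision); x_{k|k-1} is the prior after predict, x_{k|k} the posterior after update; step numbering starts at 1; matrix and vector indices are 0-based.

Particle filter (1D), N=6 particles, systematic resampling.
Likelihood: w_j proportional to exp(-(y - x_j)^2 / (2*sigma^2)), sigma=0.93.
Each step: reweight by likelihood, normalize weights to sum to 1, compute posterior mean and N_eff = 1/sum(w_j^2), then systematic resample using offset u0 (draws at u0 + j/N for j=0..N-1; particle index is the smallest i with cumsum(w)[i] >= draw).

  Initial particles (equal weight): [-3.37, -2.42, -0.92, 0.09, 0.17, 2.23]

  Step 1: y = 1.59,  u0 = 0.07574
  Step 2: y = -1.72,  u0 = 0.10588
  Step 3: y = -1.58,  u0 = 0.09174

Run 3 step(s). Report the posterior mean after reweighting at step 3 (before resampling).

step 1: w=[0.0000, 0.0001, 0.0187, 0.1946, 0.2227, 0.5639]  mean=1.2955  Neff=2.4643  idx=[3, 4, 4, 5, 5, 5]
step 2: w=[0.3720, 0.3135, 0.3135, 0.0003, 0.0003, 0.0003]  mean=0.1421  Neff=2.9849  idx=[0, 0, 1, 1, 2, 2]
step 3: w=[0.1847, 0.1847, 0.1577, 0.1577, 0.1577, 0.1577]  mean=0.1405  Neff=5.9652  idx=[0, 1, 2, 3, 4, 5]

post_mean = 0.1405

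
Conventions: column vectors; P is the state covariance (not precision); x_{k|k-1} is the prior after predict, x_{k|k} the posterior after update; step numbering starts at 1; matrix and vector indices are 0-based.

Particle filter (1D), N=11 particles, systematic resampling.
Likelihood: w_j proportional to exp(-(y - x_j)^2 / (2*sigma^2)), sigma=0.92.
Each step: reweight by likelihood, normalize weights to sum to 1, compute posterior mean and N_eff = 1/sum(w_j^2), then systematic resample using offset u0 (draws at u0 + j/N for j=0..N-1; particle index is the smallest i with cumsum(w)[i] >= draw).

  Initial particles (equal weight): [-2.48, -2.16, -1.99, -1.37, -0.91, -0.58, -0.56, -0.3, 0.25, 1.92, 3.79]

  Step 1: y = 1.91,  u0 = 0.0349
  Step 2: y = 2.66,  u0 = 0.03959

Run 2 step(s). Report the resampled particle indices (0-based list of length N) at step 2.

step 1: w=[0.0000, 0.0000, 0.0001, 0.0012, 0.0063, 0.0178, 0.0189, 0.0388, 0.1364, 0.6944, 0.0861]  mean=1.6533  Neff=1.9592  idx=[6, 8, 8, 9, 9, 9, 9, 9, 9, 9, 10]
step 2: w=[0.0004, 0.0058, 0.0058, 0.1292, 0.1292, 0.1292, 0.1292, 0.1292, 0.1292, 0.1292, 0.0839]  mean=2.0567  Neff=8.0718  idx=[3, 3, 4, 5, 6, 6, 7, 8, 8, 9, 10]

resampled_idx = [3, 3, 4, 5, 6, 6, 7, 8, 8, 9, 10]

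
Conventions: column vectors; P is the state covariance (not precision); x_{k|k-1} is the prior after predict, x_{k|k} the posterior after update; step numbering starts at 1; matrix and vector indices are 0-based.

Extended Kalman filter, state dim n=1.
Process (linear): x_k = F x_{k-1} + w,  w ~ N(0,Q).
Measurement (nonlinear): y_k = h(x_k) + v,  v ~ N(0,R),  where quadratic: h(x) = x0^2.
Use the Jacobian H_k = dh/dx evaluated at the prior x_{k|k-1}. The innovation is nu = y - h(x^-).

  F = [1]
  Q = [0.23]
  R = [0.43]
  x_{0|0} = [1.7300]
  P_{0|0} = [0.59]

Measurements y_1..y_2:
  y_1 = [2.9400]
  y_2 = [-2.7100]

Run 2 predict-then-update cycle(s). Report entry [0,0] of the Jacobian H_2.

H_jac[0,0] = 3.4307

step 1: x^-=[1.7300]  P^-=[0.8200]  H_jac=[3.4600]  S=[10.2467]  K=[0.2769]  nu=[-0.0529]  x^+=[1.7154]  P^+=[0.0344]
step 2: x^-=[1.7154]  P^-=[0.2644]  H_jac=[3.4307]  S=[3.5420]  K=[0.2561]  nu=[-5.6524]  x^+=[0.2678]  P^+=[0.0321]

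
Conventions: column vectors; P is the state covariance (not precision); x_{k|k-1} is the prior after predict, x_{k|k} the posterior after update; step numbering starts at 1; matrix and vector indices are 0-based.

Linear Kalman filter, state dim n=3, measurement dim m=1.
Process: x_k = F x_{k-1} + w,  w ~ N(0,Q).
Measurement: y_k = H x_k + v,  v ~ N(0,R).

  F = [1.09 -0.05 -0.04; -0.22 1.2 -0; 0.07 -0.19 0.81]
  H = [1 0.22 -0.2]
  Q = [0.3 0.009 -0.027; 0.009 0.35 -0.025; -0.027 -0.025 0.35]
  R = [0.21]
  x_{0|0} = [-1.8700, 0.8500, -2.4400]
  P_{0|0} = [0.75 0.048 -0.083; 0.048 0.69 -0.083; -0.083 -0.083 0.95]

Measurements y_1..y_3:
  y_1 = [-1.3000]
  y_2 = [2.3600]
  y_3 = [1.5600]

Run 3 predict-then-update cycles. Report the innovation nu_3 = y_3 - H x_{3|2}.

innov = [0.1235]

step 1: x^-=[-1.9832, 1.4314, -2.2688]  P^-=[1.1960 -0.1457 -0.0744; -0.1457 1.3546 -0.2537; -0.0744 -0.2537 1.0167]  S=[1.5002]  K=[0.7858; 0.1354; -0.2224]  nu=[-0.0855]  x^+=[-2.0504, 1.4198, -2.2498]  P^+=[0.2697 -0.3052 0.1877; -0.3052 1.3271 -0.2086; 0.1877 -0.2086 0.9426]
step 2: x^-=[-2.2159, 2.1549, -2.2356]  P^-=[0.6413 -0.5263 0.2120; -0.5263 2.4352 -0.6063; 0.2120 -0.6063 1.1112]  S=[0.7507]  K=[0.6437; 0.1742; -0.1914]  nu=[3.6547]  x^+=[0.1365, 2.7915, -2.9350]  P^+=[0.3303 -0.6104 0.3044; -0.6104 2.4124 -0.5813; 0.3044 -0.5813 1.0838]
step 3: x^-=[0.1266, 3.3197, -2.8982]  P^-=[0.7379 -0.9895 0.4016; -0.9895 4.1622 -1.2762; 0.4016 -1.2762 1.3794]  S=[0.7208]  K=[0.6103; 0.2517; -0.2151]  nu=[0.1235]  x^+=[0.2019, 3.3508, -2.9247]  P^+=[0.4695 -1.1002 0.4962; -1.1002 4.1165 -1.2372; 0.4962 -1.2372 1.3461]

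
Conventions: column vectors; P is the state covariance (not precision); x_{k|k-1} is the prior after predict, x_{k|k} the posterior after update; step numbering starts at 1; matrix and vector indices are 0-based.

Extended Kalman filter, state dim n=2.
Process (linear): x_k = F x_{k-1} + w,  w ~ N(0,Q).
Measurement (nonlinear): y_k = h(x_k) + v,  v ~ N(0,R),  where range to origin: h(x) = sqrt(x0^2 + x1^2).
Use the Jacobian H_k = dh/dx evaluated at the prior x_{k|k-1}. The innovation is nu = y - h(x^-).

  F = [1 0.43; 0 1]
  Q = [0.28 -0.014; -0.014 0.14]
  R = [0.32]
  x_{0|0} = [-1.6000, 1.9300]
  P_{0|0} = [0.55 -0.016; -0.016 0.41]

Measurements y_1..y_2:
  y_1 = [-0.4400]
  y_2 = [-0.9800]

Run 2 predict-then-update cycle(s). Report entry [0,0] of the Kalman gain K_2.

K[0,0] = 0.6085

step 1: x^-=[-0.7701, 1.9300]  P^-=[0.8920 0.1463; 0.1463 0.5500]  H_jac=[-0.3706 0.9288]  S=[0.8163]  K=[-0.2385; 0.5594]  nu=[-2.5180]  x^+=[-0.1695, 0.5215]  P^+=[0.8456 0.2552; 0.2552 0.2946]
step 2: x^-=[0.0548, 0.5215]  P^-=[1.3996 0.3679; 0.3679 0.4346]  H_jac=[0.1045 0.9945]  S=[0.8415]  K=[0.6085; 0.5592]  nu=[-1.5043]  x^+=[-0.8606, -0.3198]  P^+=[1.0880 0.0815; 0.0815 0.1714]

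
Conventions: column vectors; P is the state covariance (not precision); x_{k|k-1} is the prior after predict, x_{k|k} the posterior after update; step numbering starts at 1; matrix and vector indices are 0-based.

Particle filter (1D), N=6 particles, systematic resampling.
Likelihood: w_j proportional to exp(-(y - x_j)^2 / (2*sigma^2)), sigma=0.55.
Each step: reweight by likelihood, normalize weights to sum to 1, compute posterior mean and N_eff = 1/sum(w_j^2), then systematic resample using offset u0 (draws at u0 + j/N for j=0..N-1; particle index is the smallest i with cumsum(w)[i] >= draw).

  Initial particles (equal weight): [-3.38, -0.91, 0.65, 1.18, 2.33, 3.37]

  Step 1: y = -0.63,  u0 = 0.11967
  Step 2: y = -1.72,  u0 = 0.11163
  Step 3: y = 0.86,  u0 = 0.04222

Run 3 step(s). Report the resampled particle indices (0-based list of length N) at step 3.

resampled_idx = [0, 1, 2, 3, 4, 5]

step 1: w=[0.0000, 0.9251, 0.0702, 0.0047, 0.0000, 0.0000]  mean=-0.7907  Neff=1.1617  idx=[1, 1, 1, 1, 1, 2]
step 2: w=[0.2000, 0.2000, 0.2000, 0.2000, 0.2000, 0.0001]  mean=-0.9099  Neff=5.0005  idx=[0, 1, 2, 3, 3, 4]
step 3: w=[0.1667, 0.1667, 0.1667, 0.1667, 0.1667, 0.1667]  mean=-0.9100  Neff=6.0000  idx=[0, 1, 2, 3, 4, 5]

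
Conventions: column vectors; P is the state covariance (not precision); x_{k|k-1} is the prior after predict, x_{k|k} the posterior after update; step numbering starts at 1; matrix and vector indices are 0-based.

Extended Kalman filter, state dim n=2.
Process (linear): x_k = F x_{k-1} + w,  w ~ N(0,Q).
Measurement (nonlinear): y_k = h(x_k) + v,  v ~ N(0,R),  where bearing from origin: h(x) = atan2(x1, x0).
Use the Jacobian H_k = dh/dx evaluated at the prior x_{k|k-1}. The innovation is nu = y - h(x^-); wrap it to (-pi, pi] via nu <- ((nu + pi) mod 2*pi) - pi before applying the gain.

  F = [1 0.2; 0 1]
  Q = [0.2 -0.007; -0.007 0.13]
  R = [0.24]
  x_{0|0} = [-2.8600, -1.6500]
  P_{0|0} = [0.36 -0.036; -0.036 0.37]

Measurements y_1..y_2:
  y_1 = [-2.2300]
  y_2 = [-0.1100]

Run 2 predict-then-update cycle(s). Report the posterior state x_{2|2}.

x_post = [-2.8757, -2.8944]

step 1: x^-=[-3.1900, -1.6500]  P^-=[0.5604 0.0310; 0.0310 0.5000]  H_jac=[0.1279 -0.2473]  S=[0.2778]  K=[0.2305; -0.4309]  nu=[0.4342]  x^+=[-3.0899, -1.8371]  P^+=[0.5456 0.0586; 0.0586 0.4484]
step 2: x^-=[-3.4573, -1.8371]  P^-=[0.7870 0.1413; 0.1413 0.5784]  H_jac=[0.1199 -0.2256]  S=[0.2731]  K=[0.2287; -0.4157]  nu=[2.5432]  x^+=[-2.8757, -2.8944]  P^+=[0.7727 0.1672; 0.1672 0.5312]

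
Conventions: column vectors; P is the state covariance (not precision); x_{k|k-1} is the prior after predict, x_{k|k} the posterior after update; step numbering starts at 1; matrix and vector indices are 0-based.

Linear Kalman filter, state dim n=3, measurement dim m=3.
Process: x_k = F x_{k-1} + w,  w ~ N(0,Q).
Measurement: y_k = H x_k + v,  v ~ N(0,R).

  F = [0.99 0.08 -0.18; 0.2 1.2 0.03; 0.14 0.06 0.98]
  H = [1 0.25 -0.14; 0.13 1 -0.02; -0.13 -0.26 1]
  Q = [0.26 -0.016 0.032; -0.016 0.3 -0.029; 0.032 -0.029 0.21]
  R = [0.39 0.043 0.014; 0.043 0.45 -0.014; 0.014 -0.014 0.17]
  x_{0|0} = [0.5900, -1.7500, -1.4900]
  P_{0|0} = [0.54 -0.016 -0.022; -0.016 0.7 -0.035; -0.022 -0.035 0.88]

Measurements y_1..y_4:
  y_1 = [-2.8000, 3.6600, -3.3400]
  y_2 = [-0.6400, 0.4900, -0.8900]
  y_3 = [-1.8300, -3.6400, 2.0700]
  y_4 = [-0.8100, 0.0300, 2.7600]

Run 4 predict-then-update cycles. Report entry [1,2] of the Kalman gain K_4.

K[1,2] = -0.0741

step 1: x^-=[0.7123, -2.0267, -1.4826]  P^-=[0.8286 0.1417 -0.0693; 0.1417 1.3199 0.0139; -0.0693 0.0139 1.0578]  S=[1.4111 0.6306 -0.4357; 0.6306 1.8210 -0.4108; -0.4357 -0.4108 1.3514]  K=[0.6672 -0.0864 0.0306; -0.0038 0.7277 -0.0373; 0.0344 0.1708 0.8498]  nu=[-3.2132, 5.5644, -2.2917]  x^+=[-1.9826, 2.1205, -2.5899]  P^+=[0.2738 -0.0454 0.0395; -0.0454 0.3350 0.0646; 0.0395 0.0646 0.1645]
step 2: x^-=[-1.3270, 2.0703, -2.6884]  P^-=[0.5127 0.0007 0.0811; 0.0007 0.7769 0.0835; 0.0811 0.0835 0.3922]  S=[0.9308 0.2905 -0.0518; 0.2905 1.2321 -0.1380; -0.0518 -0.1380 0.5590]  K=[0.5650 -0.0732 0.0598; -0.0008 0.6229 -0.0585; 0.0462 0.1354 0.6817]  nu=[-0.2070, -1.4616, 2.1642]  x^+=[-1.2076, 1.0334, -1.4205]  P^+=[0.2333 -0.0390 0.0393; -0.0390 0.2872 0.0509; 0.0393 0.0509 0.1330]
step 3: x^-=[-0.8572, 0.9560, -1.4991]  P^-=[0.4732 -0.0010 0.0801; -0.0010 0.7084 0.0629; 0.0801 0.0629 0.3594]  S=[0.8871 0.2694 -0.0440; 0.2694 1.1633 -0.1393; -0.0440 -0.1393 0.5317]  K=[0.5441 -0.0679 0.0627; 0.0033 0.5985 -0.0707; 0.0460 0.1255 0.6624]  nu=[-1.4217, -4.5145, 3.7063]  x^+=[-1.0921, -2.0127, 0.3236]  P^+=[0.2247 -0.0365 0.0390; -0.0365 0.2761 0.0467; 0.0390 0.0467 0.1287]
step 4: x^-=[-1.3004, -2.6239, 0.0435]  P^-=[0.4652 0.0002 0.0792; 0.0002 0.6931 0.0572; 0.0792 0.0572 0.3546]  S=[0.8794 0.2666 -0.0442; 0.2666 1.1484 -0.1412; -0.0442 -0.1412 0.5290]  K=[0.5397 -0.0661 0.0627; 0.0048 0.5923 -0.0741; 0.0457 0.1231 0.6594]  nu=[1.1525, 2.8238, 1.8653]  x^+=[-0.7482, -1.0840, 1.6736]  P^+=[0.2228 -0.0356 0.0389; -0.0356 0.2733 0.0456; 0.0389 0.0456 0.1279]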